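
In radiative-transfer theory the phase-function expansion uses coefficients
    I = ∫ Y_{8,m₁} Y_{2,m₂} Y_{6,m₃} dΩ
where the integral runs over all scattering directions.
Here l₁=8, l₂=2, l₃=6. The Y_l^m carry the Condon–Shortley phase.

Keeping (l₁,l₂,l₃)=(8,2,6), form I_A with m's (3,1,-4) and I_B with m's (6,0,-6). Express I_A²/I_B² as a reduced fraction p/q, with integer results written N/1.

Same 8,2,6: normalisation and zero-m 3j drop out of the ratio.
A: Δ: 4! 12! 0! / 17! → 1/30940; sum: t=3:−1/43545600 = -1/43545600; 3j²(8 2 6; 3 1 -4) = Δ·Π!·Σ² = 11/3094  (sign -1)
B: Δ: 4! 12! 0! / 17! → 1/30940; sum: t=2:+1/1916006400 = 1/1916006400; 3j²(8 2 6; 6 0 -6) = Δ·Π!·Σ² = 1/340  (sign +1)
I_A²/I_B² = (11/3094)/(1/340) = 110/91

110/91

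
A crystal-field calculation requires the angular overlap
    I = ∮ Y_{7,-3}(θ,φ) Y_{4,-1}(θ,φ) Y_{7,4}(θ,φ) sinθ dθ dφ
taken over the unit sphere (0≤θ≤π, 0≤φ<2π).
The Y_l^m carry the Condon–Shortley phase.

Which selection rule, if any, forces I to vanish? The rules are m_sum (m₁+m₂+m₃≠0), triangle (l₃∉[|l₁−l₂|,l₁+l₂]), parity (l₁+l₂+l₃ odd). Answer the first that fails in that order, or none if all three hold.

none

m₁+m₂+m₃ = -3 − 1 + 4 = 0  ✓
triangle: |7−4|=3 ≤ l₃=7 ≤ 7+4=11  ✓
parity: l₁+l₂+l₃ = 18 is even  ✓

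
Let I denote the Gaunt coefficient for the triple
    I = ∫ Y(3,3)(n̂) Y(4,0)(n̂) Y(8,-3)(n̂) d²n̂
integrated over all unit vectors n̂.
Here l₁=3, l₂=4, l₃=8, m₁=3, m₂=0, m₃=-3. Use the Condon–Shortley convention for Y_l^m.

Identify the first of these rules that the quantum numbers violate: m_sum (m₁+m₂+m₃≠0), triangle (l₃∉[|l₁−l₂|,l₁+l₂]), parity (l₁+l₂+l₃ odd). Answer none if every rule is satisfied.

triangle

Σmᵢ = 0  ✓
l₃∈[|l₁−l₂|,l₁+l₂]=[1,7], have l₃=8  ✗
Σlᵢ = 15 ⇒ odd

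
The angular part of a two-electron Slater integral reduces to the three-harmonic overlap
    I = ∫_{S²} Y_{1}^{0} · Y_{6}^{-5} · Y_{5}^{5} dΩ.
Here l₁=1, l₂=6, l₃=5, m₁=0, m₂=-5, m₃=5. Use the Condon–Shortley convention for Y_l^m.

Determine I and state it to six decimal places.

Rules hold: Σm=0, L=12 even, 5≤5≤7.
N = 3·13·11 = 429
Δ = 2!·0!·10!/13! = 1/858
Racah Σ t=1..1: t=1:−1/14400 = -1/14400
⇒ 3j(1 6 5; 0 0 0)² = 6/143, sgn +1
Racah Σ t=1..1: t=1:−1/3628800 = -1/3628800
⇒ 3j(1 6 5; 0 -5 5)² = 1/78, sgn -1
4πI² = N·(3j₀)²·(3jₘ)² = 3/13
I = -1·√(0.230769/4π) = -0.13551395

-0.135514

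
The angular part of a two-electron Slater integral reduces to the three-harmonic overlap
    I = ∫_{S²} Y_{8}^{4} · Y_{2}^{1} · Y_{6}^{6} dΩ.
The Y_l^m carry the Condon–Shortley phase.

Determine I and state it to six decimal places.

4 + 1 + 6 = 11 ≠ 0: azimuthal integral kills it; I = 0

0.000000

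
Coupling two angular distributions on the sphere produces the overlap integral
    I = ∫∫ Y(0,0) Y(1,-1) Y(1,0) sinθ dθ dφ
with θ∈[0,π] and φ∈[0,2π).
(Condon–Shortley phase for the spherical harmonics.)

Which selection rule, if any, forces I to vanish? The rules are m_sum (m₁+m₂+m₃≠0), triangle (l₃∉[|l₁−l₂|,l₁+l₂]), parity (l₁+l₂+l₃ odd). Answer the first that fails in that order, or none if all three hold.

Σmᵢ = -1  ✗
l₃∈[|l₁−l₂|,l₁+l₂]=[1,1], have l₃=1
Σlᵢ = 2 ⇒ even

m_sum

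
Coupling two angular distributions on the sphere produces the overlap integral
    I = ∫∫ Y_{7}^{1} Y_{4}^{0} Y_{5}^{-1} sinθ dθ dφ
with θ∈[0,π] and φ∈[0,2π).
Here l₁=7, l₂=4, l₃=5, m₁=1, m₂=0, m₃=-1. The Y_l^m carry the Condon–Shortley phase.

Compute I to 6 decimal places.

Checks pass: Σm=0; 16 even; l₃=5∈[3,11].
(2·7+1)(2·4+1)(2·5+1) = 1485
Δ: 6! 8! 2! / 17! → 1/6126120
sum: t=2:+1/69120 t=3:−1/20736 t=4:+1/69120 = -1/51840
3j²(7 4 5; 0 0 0) = Δ·Π!·Σ² = 280/21879  (sign +1)
sum: t=2:+1/55296 t=3:−1/25920 t=4:+1/138240 = -11/829440
3j²(7 4 5; 1 0 -1) = Δ·Π!·Σ² = 11/1326  (sign -1)
combine: 4πI² = 1485·280/21879·11/1326 = 7700/48841
take √, sign -1: I = -0.11200777

-0.112008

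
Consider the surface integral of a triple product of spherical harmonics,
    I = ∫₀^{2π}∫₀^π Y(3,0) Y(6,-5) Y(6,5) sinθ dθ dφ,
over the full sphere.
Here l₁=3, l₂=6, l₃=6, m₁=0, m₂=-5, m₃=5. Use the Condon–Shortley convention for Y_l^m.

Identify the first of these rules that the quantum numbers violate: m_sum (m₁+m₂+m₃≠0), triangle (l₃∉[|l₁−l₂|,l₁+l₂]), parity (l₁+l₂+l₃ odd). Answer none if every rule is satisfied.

azimuthal sum: 0 − 5 + 5 = 0  ✓
3 ≤ 6 ≤ 9 (triangle on l)  ✓
L = 3 + 6 + 6 = 15 (odd)  ✗

parity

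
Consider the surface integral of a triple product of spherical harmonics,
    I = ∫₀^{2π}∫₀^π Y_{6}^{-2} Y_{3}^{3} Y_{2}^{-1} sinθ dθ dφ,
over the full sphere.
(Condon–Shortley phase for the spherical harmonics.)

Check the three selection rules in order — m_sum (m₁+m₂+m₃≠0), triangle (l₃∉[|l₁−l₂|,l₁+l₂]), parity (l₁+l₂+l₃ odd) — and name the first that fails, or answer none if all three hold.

triangle

m₁+m₂+m₃ = -2 + 3 − 1 = 0  ✓
triangle: |6−3|=3 ≤ l₃=2 ≤ 6+3=9  ✗
parity: l₁+l₂+l₃ = 11 is odd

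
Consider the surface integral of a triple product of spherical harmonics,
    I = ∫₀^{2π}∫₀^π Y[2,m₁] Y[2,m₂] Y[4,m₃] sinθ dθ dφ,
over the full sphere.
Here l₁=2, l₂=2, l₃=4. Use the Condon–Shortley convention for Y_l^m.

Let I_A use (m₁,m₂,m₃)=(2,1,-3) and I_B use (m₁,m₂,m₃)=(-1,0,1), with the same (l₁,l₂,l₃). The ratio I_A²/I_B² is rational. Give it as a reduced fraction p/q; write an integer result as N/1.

7/6

Same 2,2,4: normalisation and zero-m 3j drop out of the ratio.
A: Δ: 0! 4! 4! / 9! → 1/630; sum: t=0:+1/144 = 1/144; 3j²(2 2 4; 2 1 -3) = Δ·Π!·Σ² = 1/18  (sign -1)
B: Δ: 0! 4! 4! / 9! → 1/630; sum: t=0:+1/24 = 1/24; 3j²(2 2 4; -1 0 1) = Δ·Π!·Σ² = 1/21  (sign -1)
I_A²/I_B² = (1/18)/(1/21) = 7/6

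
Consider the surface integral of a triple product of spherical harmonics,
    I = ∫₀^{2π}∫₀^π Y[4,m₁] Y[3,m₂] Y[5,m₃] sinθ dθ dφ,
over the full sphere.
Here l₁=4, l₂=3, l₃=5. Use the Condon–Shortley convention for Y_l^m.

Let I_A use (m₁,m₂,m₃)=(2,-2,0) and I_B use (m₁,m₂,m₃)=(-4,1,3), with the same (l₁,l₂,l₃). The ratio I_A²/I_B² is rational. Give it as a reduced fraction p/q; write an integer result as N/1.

50/49

l's match ⇒ only the (l;m) 3-j factors differ between A and B.
A: triangle coeff Δ(4,3,5) = 1/180180; Σ_t [0,1]: t=0:+1/576 t=1:−1/2880 = 1/720; (3j)²=80/3003 [(4 3 5; 2 -2 0)], sign=-1
B: triangle coeff Δ(4,3,5) = 1/180180; Σ_t [2,2]: t=2:+1/5760 = 1/5760; (3j)²=56/2145 [(4 3 5; -4 1 3)], sign=+1
I_A²/I_B² = (80/3003)/(56/2145) = 50/49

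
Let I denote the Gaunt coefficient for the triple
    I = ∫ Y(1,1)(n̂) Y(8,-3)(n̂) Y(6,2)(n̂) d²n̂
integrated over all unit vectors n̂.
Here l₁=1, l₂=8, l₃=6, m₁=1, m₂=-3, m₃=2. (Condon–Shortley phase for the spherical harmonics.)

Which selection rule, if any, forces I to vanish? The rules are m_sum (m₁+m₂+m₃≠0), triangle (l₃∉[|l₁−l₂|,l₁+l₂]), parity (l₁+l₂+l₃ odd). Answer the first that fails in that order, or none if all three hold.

triangle

m₁+m₂+m₃ = 1 − 3 + 2 = 0  ✓
triangle: |1−8|=7 ≤ l₃=6 ≤ 1+8=9  ✗
parity: l₁+l₂+l₃ = 15 is odd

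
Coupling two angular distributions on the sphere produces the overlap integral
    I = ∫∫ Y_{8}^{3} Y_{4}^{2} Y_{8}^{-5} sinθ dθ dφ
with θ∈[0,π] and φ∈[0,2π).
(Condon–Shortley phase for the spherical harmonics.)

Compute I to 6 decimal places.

-0.060520

Rules hold: Σm=0, L=20 even, 4≤8≤12.
N = 17·9·17 = 2601
Δ = 4!·12!·4!/21! = 1/185175900
Racah Σ t=0..4: t=0:+1/557383680 t=1:−1/21772800 t=2:+1/8294400 t=3:−1/21772800 t=4:+1/557383680 = 1/30965760
⇒ 3j(8 4 8; 0 0 0)² = 36/4199, sgn +1
Racah Σ t=2..4: t=2:+1/209018880 t=3:−1/261273600 t=4:+1/3832012800 = 1/821145600
⇒ 3j(8 4 8; 3 2 -5)² = 2/969, sgn -1
4πI² = N·(3j₀)²·(3jₘ)² = 216/4693
I = -1·√(0.046026/4π) = -0.06051969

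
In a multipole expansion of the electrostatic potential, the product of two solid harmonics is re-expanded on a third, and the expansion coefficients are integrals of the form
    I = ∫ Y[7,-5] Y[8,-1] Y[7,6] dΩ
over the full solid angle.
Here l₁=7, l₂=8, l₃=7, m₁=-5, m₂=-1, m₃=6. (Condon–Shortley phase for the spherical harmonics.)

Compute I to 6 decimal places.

0.143295

Checks pass: Σm=0; 22 even; l₃=7∈[1,15].
(2·7+1)(2·8+1)(2·7+1) = 3825
Δ: 8! 6! 8! / 23! → 1/22086194130
sum: t=1:−1/18289152000 t=2:+1/248832000 t=3:−1/24883200 t=4:+1/11943936 t=5:−1/24883200 t=6:+1/248832000 t=7:−1/18289152000 = 11/975421440
3j²(7 8 7; 0 0 0) = Δ·Π!·Σ² = 1750/289731  (sign -1)
sum: t=6:+1/5225472000 t=7:−1/24385536000 = 11/73156608000
3j²(7 8 7; -5 -1 6) = Δ·Π!·Σ² = 2904/260015  (sign -1)
combine: 4πI² = 3825·1750/289731·2904/260015 = 10890000/42204149
take √, sign +1: I = 0.14329513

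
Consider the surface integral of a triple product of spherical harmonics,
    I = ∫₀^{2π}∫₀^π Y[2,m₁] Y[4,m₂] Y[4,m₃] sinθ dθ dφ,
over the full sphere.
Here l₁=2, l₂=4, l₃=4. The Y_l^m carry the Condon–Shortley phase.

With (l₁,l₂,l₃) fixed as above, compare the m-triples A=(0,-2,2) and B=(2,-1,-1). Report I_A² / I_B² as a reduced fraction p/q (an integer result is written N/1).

Same 2,4,4: normalisation and zero-m 3j drop out of the ratio.
A: Δ: 2! 2! 6! / 11! → 1/13860; sum: t=0:+1/192 t=1:−1/120 t=2:+1/2880 = -1/360; 3j²(2 4 4; 0 -2 2) = Δ·Π!·Σ² = 16/3465  (sign -1)
B: Δ: 2! 2! 6! / 11! → 1/13860; sum: t=0:+1/144 = 1/144; 3j²(2 4 4; 2 -1 -1) = Δ·Π!·Σ² = 10/231  (sign -1)
I_A²/I_B² = (16/3465)/(10/231) = 8/75

8/75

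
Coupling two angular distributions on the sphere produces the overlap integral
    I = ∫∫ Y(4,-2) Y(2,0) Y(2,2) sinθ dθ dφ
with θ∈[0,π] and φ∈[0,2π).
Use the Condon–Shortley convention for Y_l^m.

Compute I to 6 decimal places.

0.156078

m-sum 0 ✓  L=8 even ✓  2≤2≤6 ✓
Π(2lᵢ+1) = 9×5×5 = 225
triangle coeff Δ(4,2,2) = 1/630
Σ_t [2,2]: t=2:+1/16 = 1/16
(3j)²=2/35 [(4 2 2; 0 0 0)], sign=+1
Σ_t [2,2]: t=2:+1/96 = 1/96
(3j)²=1/42 [(4 2 2; -2 0 2)], sign=+1
⇒ 4πI² = 15/49
I = (+1)√(15/49/(4π)) = 0.15607835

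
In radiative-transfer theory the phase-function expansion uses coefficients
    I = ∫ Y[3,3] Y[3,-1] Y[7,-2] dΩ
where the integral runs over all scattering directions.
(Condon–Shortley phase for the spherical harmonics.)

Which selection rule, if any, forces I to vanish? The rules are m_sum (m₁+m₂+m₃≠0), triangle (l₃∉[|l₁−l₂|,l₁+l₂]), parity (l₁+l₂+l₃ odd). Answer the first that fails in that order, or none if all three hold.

azimuthal sum: 3 − 1 − 2 = 0  ✓
0 ≤ 7 ≤ 6 (triangle on l)  ✗
L = 3 + 3 + 7 = 13 (odd)

triangle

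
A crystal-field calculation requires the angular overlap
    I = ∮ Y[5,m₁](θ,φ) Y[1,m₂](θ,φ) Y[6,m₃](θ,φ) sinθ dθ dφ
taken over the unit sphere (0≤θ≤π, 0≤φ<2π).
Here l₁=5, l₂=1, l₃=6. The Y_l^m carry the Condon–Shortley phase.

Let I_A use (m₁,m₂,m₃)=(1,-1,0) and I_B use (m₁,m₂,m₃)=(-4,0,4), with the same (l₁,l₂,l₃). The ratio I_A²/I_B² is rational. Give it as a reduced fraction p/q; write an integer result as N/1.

l's match ⇒ only the (l;m) 3-j factors differ between A and B.
A: triangle coeff Δ(5,1,6) = 1/858; Σ_t [0,0]: t=0:+1/34560 = 1/34560; (3j)²=5/286 [(5 1 6; 1 -1 0)], sign=+1
B: triangle coeff Δ(5,1,6) = 1/858; Σ_t [0,0]: t=0:+1/362880 = 1/362880; (3j)²=10/429 [(5 1 6; -4 0 4)], sign=+1
I_A²/I_B² = (5/286)/(10/429) = 3/4

3/4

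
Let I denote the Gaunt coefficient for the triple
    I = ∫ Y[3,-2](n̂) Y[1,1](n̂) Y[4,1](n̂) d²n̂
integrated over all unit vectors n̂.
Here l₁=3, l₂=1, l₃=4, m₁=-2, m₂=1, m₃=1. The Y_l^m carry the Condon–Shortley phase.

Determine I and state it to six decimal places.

-0.106622

Checks pass: Σm=0; 8 even; l₃=4∈[2,4].
(2·3+1)(2·1+1)(2·4+1) = 189
Δ: 0! 6! 2! / 9! → 1/252
sum: t=0:+1/36 = 1/36
3j²(3 1 4; 0 0 0) = Δ·Π!·Σ² = 4/63  (sign +1)
sum: t=0:+1/240 = 1/240
3j²(3 1 4; -2 1 1) = Δ·Π!·Σ² = 1/84  (sign -1)
combine: 4πI² = 189·4/63·1/84 = 1/7
take √, sign -1: I = -0.10662181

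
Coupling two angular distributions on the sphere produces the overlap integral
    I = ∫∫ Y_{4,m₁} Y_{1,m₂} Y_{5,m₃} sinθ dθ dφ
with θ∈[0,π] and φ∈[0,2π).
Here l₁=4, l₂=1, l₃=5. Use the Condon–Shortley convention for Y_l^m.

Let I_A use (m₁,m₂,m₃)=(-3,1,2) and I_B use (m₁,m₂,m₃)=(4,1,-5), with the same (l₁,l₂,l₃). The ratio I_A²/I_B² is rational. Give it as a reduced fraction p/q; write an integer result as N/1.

1/15

Same 4,1,5: normalisation and zero-m 3j drop out of the ratio.
A: Δ: 0! 8! 2! / 11! → 1/495; sum: t=0:+1/10080 = 1/10080; 3j²(4 1 5; -3 1 2) = Δ·Π!·Σ² = 1/165  (sign -1)
B: Δ: 0! 8! 2! / 11! → 1/495; sum: t=0:+1/80640 = 1/80640; 3j²(4 1 5; 4 1 -5) = Δ·Π!·Σ² = 1/11  (sign +1)
I_A²/I_B² = (1/165)/(1/11) = 1/15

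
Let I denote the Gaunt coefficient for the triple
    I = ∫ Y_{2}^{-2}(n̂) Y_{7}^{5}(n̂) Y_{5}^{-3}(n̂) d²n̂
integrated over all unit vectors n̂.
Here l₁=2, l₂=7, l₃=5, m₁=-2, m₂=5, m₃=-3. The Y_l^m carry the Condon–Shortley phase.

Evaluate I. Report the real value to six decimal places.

Checks pass: Σm=0; 14 even; l₃=5∈[5,9].
(2·2+1)(2·7+1)(2·5+1) = 825
Δ: 4! 0! 10! / 15! → 1/15015
sum: t=2:+1/57600 = 1/57600
3j²(2 7 5; 0 0 0) = Δ·Π!·Σ² = 21/715  (sign -1)
sum: t=4:+1/1935360 = 1/1935360
3j²(2 7 5; -2 5 -3) = Δ·Π!·Σ² = 3/91  (sign +1)
combine: 4πI² = 825·21/715·3/91 = 135/169
take √, sign -1: I = -0.25212656

-0.252127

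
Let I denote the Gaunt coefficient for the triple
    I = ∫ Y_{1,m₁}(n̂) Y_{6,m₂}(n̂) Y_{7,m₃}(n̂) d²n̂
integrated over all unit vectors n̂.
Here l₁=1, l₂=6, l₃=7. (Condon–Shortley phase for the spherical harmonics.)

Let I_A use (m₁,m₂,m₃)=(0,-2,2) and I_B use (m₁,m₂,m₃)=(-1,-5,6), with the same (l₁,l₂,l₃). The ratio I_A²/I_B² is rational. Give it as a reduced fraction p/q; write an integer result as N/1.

Shared (l₁,l₂,l₃)=(1,6,7): N and (l;000)² cancel in I_A²/I_B².
A: Δ = 0!·2!·12!/15! = 1/1365; Racah Σ t=0..0: t=0:+1/967680 = 1/967680; ⇒ 3j(1 6 7; 0 -2 2)² = 3/91, sgn -1
B: Δ = 0!·2!·12!/15! = 1/1365; Racah Σ t=0..0: t=0:+1/79833600 = 1/79833600; ⇒ 3j(1 6 7; -1 -5 6)² = 2/35, sgn -1
I_A²/I_B² = (3/91)/(2/35) = 15/26

15/26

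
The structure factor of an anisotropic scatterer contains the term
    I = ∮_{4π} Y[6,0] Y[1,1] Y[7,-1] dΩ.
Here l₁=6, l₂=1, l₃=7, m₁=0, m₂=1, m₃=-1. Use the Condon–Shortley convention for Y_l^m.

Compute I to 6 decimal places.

-0.185147

m-sum 0 ✓  L=14 even ✓  5≤7≤7 ✓
Π(2lᵢ+1) = 13×3×15 = 585
triangle coeff Δ(6,1,7) = 1/1365
Σ_t [0,0]: t=0:+1/518400 = 1/518400
(3j)²=7/195 [(6 1 7; 0 0 0)], sign=-1
Σ_t [0,0]: t=0:+1/1036800 = 1/1036800
(3j)²=4/195 [(6 1 7; 0 1 -1)], sign=+1
⇒ 4πI² = 28/65
I = (-1)√(28/65/(4π)) = -0.18514731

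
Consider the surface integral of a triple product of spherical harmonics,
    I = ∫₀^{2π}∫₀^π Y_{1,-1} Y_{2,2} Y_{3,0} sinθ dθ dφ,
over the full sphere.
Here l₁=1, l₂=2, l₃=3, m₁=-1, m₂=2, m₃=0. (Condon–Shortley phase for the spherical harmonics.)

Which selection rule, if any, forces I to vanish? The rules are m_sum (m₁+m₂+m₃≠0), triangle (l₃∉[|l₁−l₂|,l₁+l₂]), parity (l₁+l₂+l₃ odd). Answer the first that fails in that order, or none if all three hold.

m_sum

m₁+m₂+m₃ = -1 + 2 + 0 = 1  ✗
triangle: |1−2|=1 ≤ l₃=3 ≤ 1+2=3
parity: l₁+l₂+l₃ = 6 is even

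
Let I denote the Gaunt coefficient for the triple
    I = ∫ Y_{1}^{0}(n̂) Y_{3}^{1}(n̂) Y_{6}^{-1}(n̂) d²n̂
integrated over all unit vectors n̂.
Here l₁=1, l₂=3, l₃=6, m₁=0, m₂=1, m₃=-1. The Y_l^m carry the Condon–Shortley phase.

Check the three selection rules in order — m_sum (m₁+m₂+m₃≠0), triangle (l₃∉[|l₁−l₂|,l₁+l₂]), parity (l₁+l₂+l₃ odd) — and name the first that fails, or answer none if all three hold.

triangle

Σmᵢ = 0  ✓
l₃∈[|l₁−l₂|,l₁+l₂]=[2,4], have l₃=6  ✗
Σlᵢ = 10 ⇒ even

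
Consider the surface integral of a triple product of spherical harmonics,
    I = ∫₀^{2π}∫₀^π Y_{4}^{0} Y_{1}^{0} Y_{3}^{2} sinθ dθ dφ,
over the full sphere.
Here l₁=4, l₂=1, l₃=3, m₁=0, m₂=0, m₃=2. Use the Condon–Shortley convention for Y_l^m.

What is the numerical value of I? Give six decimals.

0.000000

0 + 0 + 2 = 2 ≠ 0: azimuthal integral kills it; I = 0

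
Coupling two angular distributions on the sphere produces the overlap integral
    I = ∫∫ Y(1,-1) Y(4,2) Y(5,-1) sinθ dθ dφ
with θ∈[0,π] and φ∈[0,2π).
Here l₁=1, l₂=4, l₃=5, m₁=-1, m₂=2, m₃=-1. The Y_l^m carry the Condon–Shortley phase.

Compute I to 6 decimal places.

-0.120286

Rules hold: Σm=0, L=10 even, 3≤5≤5.
N = 3·9·11 = 297
Δ = 0!·2!·8!/11! = 1/495
Racah Σ t=0..0: t=0:+1/576 = 1/576
⇒ 3j(1 4 5; 0 0 0)² = 5/99, sgn -1
Racah Σ t=0..0: t=0:+1/2880 = 1/2880
⇒ 3j(1 4 5; -1 2 -1)² = 2/165, sgn +1
4πI² = N·(3j₀)²·(3jₘ)² = 2/11
I = -1·√(0.181818/4π) = -0.12028562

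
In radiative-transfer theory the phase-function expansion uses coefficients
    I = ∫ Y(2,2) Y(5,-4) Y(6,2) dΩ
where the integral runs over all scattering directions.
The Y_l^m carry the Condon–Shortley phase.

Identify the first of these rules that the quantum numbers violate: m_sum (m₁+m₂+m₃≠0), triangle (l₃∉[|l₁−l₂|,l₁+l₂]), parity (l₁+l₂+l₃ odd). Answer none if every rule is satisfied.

parity

Σmᵢ = 0  ✓
l₃∈[|l₁−l₂|,l₁+l₂]=[3,7], have l₃=6  ✓
Σlᵢ = 13 ⇒ odd  ✗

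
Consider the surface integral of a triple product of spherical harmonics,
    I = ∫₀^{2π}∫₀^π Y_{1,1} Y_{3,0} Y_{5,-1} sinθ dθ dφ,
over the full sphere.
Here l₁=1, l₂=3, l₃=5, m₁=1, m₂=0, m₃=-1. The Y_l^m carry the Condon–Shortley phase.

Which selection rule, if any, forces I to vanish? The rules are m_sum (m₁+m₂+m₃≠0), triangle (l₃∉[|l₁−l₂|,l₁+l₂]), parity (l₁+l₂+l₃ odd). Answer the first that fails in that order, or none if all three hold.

triangle

Σmᵢ = 0  ✓
l₃∈[|l₁−l₂|,l₁+l₂]=[2,4], have l₃=5  ✗
Σlᵢ = 9 ⇒ odd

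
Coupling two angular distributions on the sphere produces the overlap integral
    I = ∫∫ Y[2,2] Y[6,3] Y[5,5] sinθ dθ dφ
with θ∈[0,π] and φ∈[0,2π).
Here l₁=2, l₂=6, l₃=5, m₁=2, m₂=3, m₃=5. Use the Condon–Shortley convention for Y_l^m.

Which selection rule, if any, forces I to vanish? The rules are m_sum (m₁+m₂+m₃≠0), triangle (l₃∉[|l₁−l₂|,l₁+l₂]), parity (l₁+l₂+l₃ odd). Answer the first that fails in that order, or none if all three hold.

m_sum

m₁+m₂+m₃ = 2 + 3 + 5 = 10  ✗
triangle: |2−6|=4 ≤ l₃=5 ≤ 2+6=8
parity: l₁+l₂+l₃ = 13 is odd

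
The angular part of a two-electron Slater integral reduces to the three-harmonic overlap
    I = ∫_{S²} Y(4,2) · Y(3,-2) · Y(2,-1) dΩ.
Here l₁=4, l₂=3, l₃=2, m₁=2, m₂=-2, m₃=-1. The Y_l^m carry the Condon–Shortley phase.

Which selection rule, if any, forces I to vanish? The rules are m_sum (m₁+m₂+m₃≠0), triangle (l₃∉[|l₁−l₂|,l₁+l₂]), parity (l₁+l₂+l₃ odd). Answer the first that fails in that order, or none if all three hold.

m_sum

azimuthal sum: 2 − 2 − 1 = -1  ✗
1 ≤ 2 ≤ 7 (triangle on l)
L = 4 + 3 + 2 = 9 (odd)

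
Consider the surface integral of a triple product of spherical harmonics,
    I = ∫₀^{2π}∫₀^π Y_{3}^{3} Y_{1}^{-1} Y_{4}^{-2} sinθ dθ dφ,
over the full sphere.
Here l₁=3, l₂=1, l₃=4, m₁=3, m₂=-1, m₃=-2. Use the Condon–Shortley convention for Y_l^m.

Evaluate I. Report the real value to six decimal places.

m-sum 0 ✓  L=8 even ✓  2≤4≤4 ✓
Π(2lᵢ+1) = 7×3×9 = 189
triangle coeff Δ(3,1,4) = 1/252
Σ_t [0,0]: t=0:+1/36 = 1/36
(3j)²=4/63 [(3 1 4; 0 0 0)], sign=+1
Σ_t [0,0]: t=0:+1/1440 = 1/1440
(3j)²=1/252 [(3 1 4; 3 -1 -2)], sign=+1
⇒ 4πI² = 1/21
I = (+1)√(1/21/(4π)) = 0.06155813

0.061558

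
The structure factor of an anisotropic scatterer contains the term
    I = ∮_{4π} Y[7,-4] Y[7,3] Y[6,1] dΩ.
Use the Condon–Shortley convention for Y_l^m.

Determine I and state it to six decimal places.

-0.011833

Checks pass: Σm=0; 20 even; l₃=6∈[0,14].
(2·7+1)(2·7+1)(2·6+1) = 2925
Δ: 8! 6! 6! / 21! → 1/2444321880
sum: t=1:−1/2612736000 t=2:+1/20736000 t=3:−1/1658880 t=4:+1/746496 t=5:−1/1658880 t=6:+1/20736000 t=7:−1/2612736000 = 1/4354560
3j²(7 7 6; 0 0 0) = Δ·Π!·Σ² = 1000/138567  (sign +1)
sum: t=5:−1/62208000 t=6:+1/8294400 t=7:−1/8709120 t=8:+1/69672960 = 1/248832000
3j²(7 7 6; -4 3 1) = Δ·Π!·Σ² = 7/83980  (sign -1)
combine: 4πI² = 2925·1000/138567·7/83980 = 26250/14919047
take √, sign -1: I = -0.01183285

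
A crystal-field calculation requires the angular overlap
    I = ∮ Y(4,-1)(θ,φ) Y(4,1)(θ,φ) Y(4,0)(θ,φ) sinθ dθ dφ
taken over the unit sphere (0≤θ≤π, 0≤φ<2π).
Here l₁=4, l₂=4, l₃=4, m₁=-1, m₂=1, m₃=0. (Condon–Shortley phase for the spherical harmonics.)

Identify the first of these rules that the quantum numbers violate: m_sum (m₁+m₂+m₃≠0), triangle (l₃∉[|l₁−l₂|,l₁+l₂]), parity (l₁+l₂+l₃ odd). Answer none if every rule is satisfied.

m₁+m₂+m₃ = -1 + 1 + 0 = 0  ✓
triangle: |4−4|=0 ≤ l₃=4 ≤ 4+4=8  ✓
parity: l₁+l₂+l₃ = 12 is even  ✓

none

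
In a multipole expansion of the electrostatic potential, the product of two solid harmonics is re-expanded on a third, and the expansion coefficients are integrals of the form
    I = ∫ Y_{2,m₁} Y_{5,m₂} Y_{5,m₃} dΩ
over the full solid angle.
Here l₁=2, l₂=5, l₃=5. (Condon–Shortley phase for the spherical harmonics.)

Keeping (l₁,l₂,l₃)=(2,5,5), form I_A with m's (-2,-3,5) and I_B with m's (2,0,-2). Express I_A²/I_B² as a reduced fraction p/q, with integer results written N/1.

Shared (l₁,l₂,l₃)=(2,5,5): N and (l;000)² cancel in I_A²/I_B².
A: Δ = 2!·2!·8!/13! = 1/38610; Racah Σ t=2..2: t=2:+1/161280 = 1/161280; ⇒ 3j(2 5 5; -2 -3 5)² = 1/143, sgn +1
B: Δ = 2!·2!·8!/13! = 1/38610; Racah Σ t=0..0: t=0:+1/2880 = 1/2880; ⇒ 3j(2 5 5; 2 0 -2)² = 14/429, sgn -1
I_A²/I_B² = (1/143)/(14/429) = 3/14

3/14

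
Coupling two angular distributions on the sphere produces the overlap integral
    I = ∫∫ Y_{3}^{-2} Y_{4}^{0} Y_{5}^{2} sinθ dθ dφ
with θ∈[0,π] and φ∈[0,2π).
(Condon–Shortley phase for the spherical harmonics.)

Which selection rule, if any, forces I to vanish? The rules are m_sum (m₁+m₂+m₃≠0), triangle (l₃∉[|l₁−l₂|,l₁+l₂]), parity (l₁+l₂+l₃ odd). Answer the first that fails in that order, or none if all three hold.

m₁+m₂+m₃ = -2 + 0 + 2 = 0  ✓
triangle: |3−4|=1 ≤ l₃=5 ≤ 3+4=7  ✓
parity: l₁+l₂+l₃ = 12 is even  ✓

none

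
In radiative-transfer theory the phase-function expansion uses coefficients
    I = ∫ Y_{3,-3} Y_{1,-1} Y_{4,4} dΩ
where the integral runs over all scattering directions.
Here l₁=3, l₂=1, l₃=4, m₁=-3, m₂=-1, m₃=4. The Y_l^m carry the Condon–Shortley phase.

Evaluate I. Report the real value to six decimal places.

m-sum 0 ✓  L=8 even ✓  2≤4≤4 ✓
Π(2lᵢ+1) = 7×3×9 = 189
triangle coeff Δ(3,1,4) = 1/252
Σ_t [0,0]: t=0:+1/36 = 1/36
(3j)²=4/63 [(3 1 4; 0 0 0)], sign=+1
Σ_t [0,0]: t=0:+1/1440 = 1/1440
(3j)²=1/9 [(3 1 4; -3 -1 4)], sign=+1
⇒ 4πI² = 4/3
I = (+1)√(4/3/(4π)) = 0.32573501

0.325735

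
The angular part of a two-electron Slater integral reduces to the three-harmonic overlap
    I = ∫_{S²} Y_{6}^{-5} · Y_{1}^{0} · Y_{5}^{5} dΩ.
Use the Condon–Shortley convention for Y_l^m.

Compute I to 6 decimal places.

-0.135514

m-sum 0 ✓  L=12 even ✓  5≤5≤7 ✓
Π(2lᵢ+1) = 13×3×11 = 429
triangle coeff Δ(6,1,5) = 1/858
Σ_t [1,1]: t=1:−1/14400 = -1/14400
(3j)²=6/143 [(6 1 5; 0 0 0)], sign=+1
Σ_t [1,1]: t=1:−1/3628800 = -1/3628800
(3j)²=1/78 [(6 1 5; -5 0 5)], sign=-1
⇒ 4πI² = 3/13
I = (-1)√(3/13/(4π)) = -0.13551395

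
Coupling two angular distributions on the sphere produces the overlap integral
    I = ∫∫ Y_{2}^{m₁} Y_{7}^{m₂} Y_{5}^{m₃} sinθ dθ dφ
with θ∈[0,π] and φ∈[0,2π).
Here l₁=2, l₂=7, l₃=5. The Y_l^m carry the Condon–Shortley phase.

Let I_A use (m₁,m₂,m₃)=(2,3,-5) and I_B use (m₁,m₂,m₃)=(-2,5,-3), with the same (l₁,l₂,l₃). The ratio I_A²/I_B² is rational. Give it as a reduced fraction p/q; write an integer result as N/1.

l's match ⇒ only the (l;m) 3-j factors differ between A and B.
A: triangle coeff Δ(2,7,5) = 1/15015; Σ_t [0,0]: t=0:+1/87091200 = 1/87091200; (3j)²=1/15015 [(2 7 5; 2 3 -5)], sign=+1
B: triangle coeff Δ(2,7,5) = 1/15015; Σ_t [4,4]: t=4:+1/1935360 = 1/1935360; (3j)²=3/91 [(2 7 5; -2 5 -3)], sign=+1
I_A²/I_B² = (1/15015)/(3/91) = 1/495

1/495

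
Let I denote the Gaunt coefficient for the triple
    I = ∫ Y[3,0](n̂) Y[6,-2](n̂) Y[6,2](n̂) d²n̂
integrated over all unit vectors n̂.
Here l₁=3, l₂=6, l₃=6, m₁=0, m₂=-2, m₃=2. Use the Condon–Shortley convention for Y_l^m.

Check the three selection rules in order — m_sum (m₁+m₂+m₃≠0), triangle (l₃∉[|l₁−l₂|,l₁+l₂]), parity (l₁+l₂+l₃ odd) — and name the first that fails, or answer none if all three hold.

parity

Σmᵢ = 0  ✓
l₃∈[|l₁−l₂|,l₁+l₂]=[3,9], have l₃=6  ✓
Σlᵢ = 15 ⇒ odd  ✗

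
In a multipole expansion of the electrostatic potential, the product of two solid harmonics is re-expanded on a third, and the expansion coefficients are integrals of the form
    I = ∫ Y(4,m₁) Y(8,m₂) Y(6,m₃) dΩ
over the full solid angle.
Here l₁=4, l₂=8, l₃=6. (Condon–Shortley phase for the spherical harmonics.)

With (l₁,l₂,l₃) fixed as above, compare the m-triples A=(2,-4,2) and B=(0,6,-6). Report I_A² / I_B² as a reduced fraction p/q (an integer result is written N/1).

1369/3003

Shared (l₁,l₂,l₃)=(4,8,6): N and (l;000)² cancel in I_A²/I_B².
A: Δ = 6!·2!·10!/19! = 1/23279256; Racah Σ t=0..2: t=0:+1/24883200 t=1:−1/3628800 t=2:+1/7741440 = -37/348364800; ⇒ 3j(4 8 6; 2 -4 2)² = 1369/176358, sgn -1
B: Δ = 6!·2!·10!/19! = 1/23279256; Racah Σ t=4..4: t=4:+1/348364800 = 1/348364800; ⇒ 3j(4 8 6; 0 6 -6)² = 11/646, sgn +1
I_A²/I_B² = (1369/176358)/(11/646) = 1369/3003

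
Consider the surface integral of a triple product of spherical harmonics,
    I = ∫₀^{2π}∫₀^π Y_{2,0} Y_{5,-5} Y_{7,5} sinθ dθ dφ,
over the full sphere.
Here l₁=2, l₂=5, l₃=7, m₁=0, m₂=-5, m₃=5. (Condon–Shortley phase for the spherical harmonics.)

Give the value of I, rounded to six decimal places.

-0.092064

m-sum 0 ✓  L=14 even ✓  3≤7≤7 ✓
Π(2lᵢ+1) = 5×11×15 = 825
triangle coeff Δ(2,5,7) = 1/15015
Σ_t [0,0]: t=0:+1/57600 = 1/57600
(3j)²=21/715 [(2 5 7; 0 0 0)], sign=-1
Σ_t [0,0]: t=0:+1/14515200 = 1/14515200
(3j)²=2/455 [(2 5 7; 0 -5 5)], sign=+1
⇒ 4πI² = 18/169
I = (-1)√(18/169/(4π)) = -0.09206360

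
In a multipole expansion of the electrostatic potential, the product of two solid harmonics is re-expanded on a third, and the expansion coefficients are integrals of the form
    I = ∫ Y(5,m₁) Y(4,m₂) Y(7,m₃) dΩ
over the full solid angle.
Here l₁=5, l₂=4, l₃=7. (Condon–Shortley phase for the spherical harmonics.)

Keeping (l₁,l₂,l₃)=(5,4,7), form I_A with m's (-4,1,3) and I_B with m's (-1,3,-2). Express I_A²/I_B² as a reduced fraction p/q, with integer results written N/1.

12675/11858

l's match ⇒ only the (l;m) 3-j factors differ between A and B.
A: triangle coeff Δ(5,4,7) = 1/6126120; Σ_t [1,2]: t=1:−1/1935360 t=2:+1/362880 = 13/5806080; (3j)²=195/10472 [(5 4 7; -4 1 3)], sign=+1
B: triangle coeff Δ(5,4,7) = 1/6126120; Σ_t [1,2]: t=1:−1/518400 t=2:+1/138240 = 11/2073600; (3j)²=77/4420 [(5 4 7; -1 3 -2)], sign=-1
I_A²/I_B² = (195/10472)/(77/4420) = 12675/11858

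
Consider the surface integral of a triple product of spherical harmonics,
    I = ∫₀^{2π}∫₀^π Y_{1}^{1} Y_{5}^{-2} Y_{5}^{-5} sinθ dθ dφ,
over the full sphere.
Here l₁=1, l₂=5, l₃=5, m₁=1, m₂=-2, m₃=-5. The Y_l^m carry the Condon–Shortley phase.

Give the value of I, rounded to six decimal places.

0.000000

1 − 2 − 5 = -6 ≠ 0: azimuthal integral kills it; I = 0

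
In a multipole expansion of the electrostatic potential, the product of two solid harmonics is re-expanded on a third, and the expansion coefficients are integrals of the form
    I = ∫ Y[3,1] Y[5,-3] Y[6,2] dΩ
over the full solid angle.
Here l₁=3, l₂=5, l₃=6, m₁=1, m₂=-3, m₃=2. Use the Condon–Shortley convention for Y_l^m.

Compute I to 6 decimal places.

-0.145631

Rules hold: Σm=0, L=14 even, 2≤6≤8.
N = 7·11·13 = 1001
Δ = 2!·4!·8!/15! = 1/675675
Racah Σ t=0..2: t=0:+1/8640 t=1:−1/2304 t=2:+1/8640 = -7/34560
⇒ 3j(3 5 6; 0 0 0)² = 7/429, sgn -1
Racah Σ t=0..2: t=0:+1/11520 t=1:−1/30240 t=2:+1/1935360 = 1/18432
⇒ 3j(3 5 6; 1 -3 2)² = 7/429, sgn +1
4πI² = N·(3j₀)²·(3jₘ)² = 343/1287
I = -1·√(0.266511/4π) = -0.14563067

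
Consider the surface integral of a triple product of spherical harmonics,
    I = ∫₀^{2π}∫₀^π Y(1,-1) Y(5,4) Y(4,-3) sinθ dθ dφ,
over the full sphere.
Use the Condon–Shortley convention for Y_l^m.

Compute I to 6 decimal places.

Checks pass: Σm=0; 10 even; l₃=4∈[4,6].
(2·1+1)(2·5+1)(2·4+1) = 297
Δ: 2! 0! 8! / 11! → 1/495
sum: t=1:−1/576 = -1/576
3j²(1 5 4; 0 0 0) = Δ·Π!·Σ² = 5/99  (sign -1)
sum: t=2:+1/10080 = 1/10080
3j²(1 5 4; -1 4 -3) = Δ·Π!·Σ² = 4/55  (sign -1)
combine: 4πI² = 297·5/99·4/55 = 12/11
take √, sign +1: I = 0.29463840

0.294638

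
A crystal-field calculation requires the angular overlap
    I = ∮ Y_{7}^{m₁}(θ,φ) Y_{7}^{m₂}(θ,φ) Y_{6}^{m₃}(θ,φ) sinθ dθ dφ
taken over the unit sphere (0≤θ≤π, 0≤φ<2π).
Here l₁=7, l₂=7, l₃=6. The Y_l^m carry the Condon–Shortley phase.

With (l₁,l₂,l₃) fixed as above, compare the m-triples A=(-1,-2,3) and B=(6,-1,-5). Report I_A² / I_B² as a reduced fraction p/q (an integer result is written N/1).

Shared (l₁,l₂,l₃)=(7,7,6): N and (l;000)² cancel in I_A²/I_B².
A: Δ = 8!·6!·6!/21! = 1/2444321880; Racah Σ t=2..5: t=2:+1/37324800 t=3:−1/4147200 t=4:+1/3317760 t=5:−1/18662400 = 1/29859840; ⇒ 3j(7 7 6; -1 -2 3)² = 175/138567, sgn -1
B: Δ = 8!·6!·6!/21! = 1/2444321880; Racah Σ t=0..1: t=0:+1/3483648000 t=1:−1/435456000 = -1/497664000; ⇒ 3j(7 7 6; 6 -1 -5)² = 77/6460, sgn +1
I_A²/I_B² = (175/138567)/(77/6460) = 500/4719

500/4719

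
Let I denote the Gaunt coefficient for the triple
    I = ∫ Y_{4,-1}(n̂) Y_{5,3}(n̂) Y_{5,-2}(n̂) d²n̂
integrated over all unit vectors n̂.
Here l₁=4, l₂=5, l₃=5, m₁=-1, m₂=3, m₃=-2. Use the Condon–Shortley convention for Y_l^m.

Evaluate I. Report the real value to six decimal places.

-0.118854

Checks pass: Σm=0; 14 even; l₃=5∈[1,9].
(2·4+1)(2·5+1)(2·5+1) = 1089
Δ: 4! 4! 6! / 15! → 1/3153150
sum: t=0:+1/69120 t=1:−1/1728 t=2:+1/576 t=3:−1/1728 t=4:+1/69120 = 7/11520
3j²(4 5 5; 0 0 0) = Δ·Π!·Σ² = 2/143  (sign -1)
sum: t=2:+1/17280 t=3:−1/2880 t=4:+1/6912 = -1/6912
3j²(4 5 5; -1 3 -2) = Δ·Π!·Σ² = 5/429  (sign +1)
combine: 4πI² = 1089·2/143·5/429 = 30/169
take √, sign -1: I = -0.11885360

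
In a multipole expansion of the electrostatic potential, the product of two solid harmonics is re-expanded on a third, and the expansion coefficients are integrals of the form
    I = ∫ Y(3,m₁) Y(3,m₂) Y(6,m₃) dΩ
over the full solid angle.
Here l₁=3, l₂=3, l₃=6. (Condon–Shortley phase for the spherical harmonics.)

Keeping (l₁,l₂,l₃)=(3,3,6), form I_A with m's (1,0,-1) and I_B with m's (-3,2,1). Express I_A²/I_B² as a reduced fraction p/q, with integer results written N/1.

50/1

l's match ⇒ only the (l;m) 3-j factors differ between A and B.
A: triangle coeff Δ(3,3,6) = 1/12012; Σ_t [0,0]: t=0:+1/1728 = 1/1728; (3j)²=25/858 [(3 3 6; 1 0 -1)], sign=-1
B: triangle coeff Δ(3,3,6) = 1/12012; Σ_t [0,0]: t=0:+1/86400 = 1/86400; (3j)²=1/1716 [(3 3 6; -3 2 1)], sign=-1
I_A²/I_B² = (25/858)/(1/1716) = 50/1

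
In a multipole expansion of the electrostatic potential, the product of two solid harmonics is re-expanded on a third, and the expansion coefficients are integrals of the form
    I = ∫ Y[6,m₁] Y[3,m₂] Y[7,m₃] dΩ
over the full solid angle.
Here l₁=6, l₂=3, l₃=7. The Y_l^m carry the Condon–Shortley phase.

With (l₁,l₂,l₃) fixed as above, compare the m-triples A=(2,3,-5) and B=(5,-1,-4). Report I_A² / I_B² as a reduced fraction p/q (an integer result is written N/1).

Same 6,3,7: normalisation and zero-m 3j drop out of the ratio.
A: Δ: 2! 10! 4! / 17! → 1/2042040; sum: t=2:+1/3870720 = 1/3870720; 3j²(6 3 7; 2 3 -5) = Δ·Π!·Σ² = 135/6188  (sign +1)
B: Δ: 2! 10! 4! / 17! → 1/2042040; sum: t=0:+1/2903040 t=1:−1/21772800 = 13/43545600; 3j²(6 3 7; 5 -1 -4) = Δ·Π!·Σ² = 143/7140  (sign -1)
I_A²/I_B² = (135/6188)/(143/7140) = 2025/1859

2025/1859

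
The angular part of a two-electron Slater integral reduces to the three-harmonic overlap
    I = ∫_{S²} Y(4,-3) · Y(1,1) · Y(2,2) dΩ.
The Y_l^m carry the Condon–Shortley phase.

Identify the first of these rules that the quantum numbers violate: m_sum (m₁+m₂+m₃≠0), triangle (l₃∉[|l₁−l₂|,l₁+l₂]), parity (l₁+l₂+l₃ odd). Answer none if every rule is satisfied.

triangle

Σmᵢ = 0  ✓
l₃∈[|l₁−l₂|,l₁+l₂]=[3,5], have l₃=2  ✗
Σlᵢ = 7 ⇒ odd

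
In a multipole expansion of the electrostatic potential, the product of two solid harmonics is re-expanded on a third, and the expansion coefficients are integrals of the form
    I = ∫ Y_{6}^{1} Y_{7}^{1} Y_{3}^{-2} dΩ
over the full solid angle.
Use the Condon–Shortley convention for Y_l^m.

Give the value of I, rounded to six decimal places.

0.132863

Checks pass: Σm=0; 16 even; l₃=3∈[1,13].
(2·6+1)(2·7+1)(2·3+1) = 1365
Δ: 10! 2! 4! / 17! → 1/2042040
sum: t=4:+1/207360 t=5:−1/57600 t=6:+1/207360 = -1/129600
3j²(6 7 3; 0 0 0) = Δ·Π!·Σ² = 168/12155  (sign +1)
sum: t=4:+1/414720 t=5:−1/172800 = -7/2073600
3j²(6 7 3; 1 1 -2) = Δ·Π!·Σ² = 343/29172  (sign +1)
combine: 4πI² = 1365·168/12155·343/29172 = 100842/454597
take √, sign +1: I = 0.13286253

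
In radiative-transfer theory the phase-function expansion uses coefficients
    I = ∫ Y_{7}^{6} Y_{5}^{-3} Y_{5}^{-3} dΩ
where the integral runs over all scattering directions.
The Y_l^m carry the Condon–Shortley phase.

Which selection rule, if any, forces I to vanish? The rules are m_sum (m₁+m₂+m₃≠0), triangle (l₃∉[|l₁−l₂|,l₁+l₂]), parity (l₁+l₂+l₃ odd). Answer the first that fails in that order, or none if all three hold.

parity

azimuthal sum: 6 − 3 − 3 = 0  ✓
2 ≤ 5 ≤ 12 (triangle on l)  ✓
L = 7 + 5 + 5 = 17 (odd)  ✗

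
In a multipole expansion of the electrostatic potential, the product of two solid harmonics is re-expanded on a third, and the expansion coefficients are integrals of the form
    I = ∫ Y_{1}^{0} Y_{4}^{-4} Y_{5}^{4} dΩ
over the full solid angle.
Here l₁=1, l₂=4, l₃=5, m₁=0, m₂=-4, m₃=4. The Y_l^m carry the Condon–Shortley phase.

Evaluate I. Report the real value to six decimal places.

0.147319

Rules hold: Σm=0, L=10 even, 3≤5≤5.
N = 3·9·11 = 297
Δ = 0!·2!·8!/11! = 1/495
Racah Σ t=0..0: t=0:+1/576 = 1/576
⇒ 3j(1 4 5; 0 0 0)² = 5/99, sgn -1
Racah Σ t=0..0: t=0:+1/40320 = 1/40320
⇒ 3j(1 4 5; 0 -4 4)² = 1/55, sgn -1
4πI² = N·(3j₀)²·(3jₘ)² = 3/11
I = +1·√(0.272727/4π) = 0.14731920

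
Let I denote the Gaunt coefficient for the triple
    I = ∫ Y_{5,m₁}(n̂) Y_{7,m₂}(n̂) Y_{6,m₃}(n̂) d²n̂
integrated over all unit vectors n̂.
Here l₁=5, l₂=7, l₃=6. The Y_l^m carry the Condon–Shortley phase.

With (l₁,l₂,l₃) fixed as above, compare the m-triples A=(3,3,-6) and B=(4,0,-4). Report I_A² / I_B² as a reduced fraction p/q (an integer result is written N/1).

2475/4046

l's match ⇒ only the (l;m) 3-j factors differ between A and B.
A: triangle coeff Δ(5,7,6) = 1/174594420; Σ_t [2,2]: t=2:+1/46448640 = 1/46448640; (3j)²=75/8398 [(5 7 6; 3 3 -6)], sign=+1
B: triangle coeff Δ(5,7,6) = 1/174594420; Σ_t [0,1]: t=0:+1/21772800 t=1:−1/4147200 = -17/87091200; (3j)²=119/8151 [(5 7 6; 4 0 -4)], sign=-1
I_A²/I_B² = (75/8398)/(119/8151) = 2475/4046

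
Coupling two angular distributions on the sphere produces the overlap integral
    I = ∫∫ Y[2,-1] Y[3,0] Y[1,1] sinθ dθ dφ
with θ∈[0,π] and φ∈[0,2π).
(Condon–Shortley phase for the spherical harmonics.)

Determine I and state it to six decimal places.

0.143048

Checks pass: Σm=0; 6 even; l₃=1∈[1,5].
(2·2+1)(2·3+1)(2·1+1) = 105
Δ: 4! 0! 2! / 7! → 1/105
sum: t=2:+1/4 = 1/4
3j²(2 3 1; 0 0 0) = Δ·Π!·Σ² = 3/35  (sign -1)
sum: t=3:−1/12 = -1/12
3j²(2 3 1; -1 0 1) = Δ·Π!·Σ² = 1/35  (sign -1)
combine: 4πI² = 105·3/35·1/35 = 9/35
take √, sign +1: I = 0.14304817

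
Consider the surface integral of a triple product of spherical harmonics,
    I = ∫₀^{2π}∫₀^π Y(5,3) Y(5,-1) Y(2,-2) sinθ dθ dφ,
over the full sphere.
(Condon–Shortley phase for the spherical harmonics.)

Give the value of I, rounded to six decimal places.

Checks pass: Σm=0; 12 even; l₃=2∈[0,10].
(2·5+1)(2·5+1)(2·2+1) = 605
Δ: 8! 2! 2! / 13! → 1/38610
sum: t=3:−1/2880 t=4:+1/576 t=5:−1/2880 = 1/960
3j²(5 5 2; 0 0 0) = Δ·Π!·Σ² = 10/429  (sign +1)
sum: t=2:+1/5760 = 1/5760
3j²(5 5 2; 3 -1 -2) = Δ·Π!·Σ² = 56/2145  (sign +1)
combine: 4πI² = 605·10/429·56/2145 = 560/1521
take √, sign +1: I = 0.17116875

0.171169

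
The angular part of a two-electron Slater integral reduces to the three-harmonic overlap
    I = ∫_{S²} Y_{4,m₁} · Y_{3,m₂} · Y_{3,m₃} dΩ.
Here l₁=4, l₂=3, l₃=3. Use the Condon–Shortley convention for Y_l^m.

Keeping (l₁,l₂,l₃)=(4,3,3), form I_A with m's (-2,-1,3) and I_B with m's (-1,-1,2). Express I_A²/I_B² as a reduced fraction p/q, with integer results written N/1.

l's match ⇒ only the (l;m) 3-j factors differ between A and B.
A: triangle coeff Δ(4,3,3) = 1/34650; Σ_t [2,2]: t=2:+1/192 = 1/192; (3j)²=3/77 [(4 3 3; -2 -1 3)], sign=+1
B: triangle coeff Δ(4,3,3) = 1/34650; Σ_t [1,2]: t=1:−1/144 t=2:+1/48 = 1/72; (3j)²=16/693 [(4 3 3; -1 -1 2)], sign=-1
I_A²/I_B² = (3/77)/(16/693) = 27/16

27/16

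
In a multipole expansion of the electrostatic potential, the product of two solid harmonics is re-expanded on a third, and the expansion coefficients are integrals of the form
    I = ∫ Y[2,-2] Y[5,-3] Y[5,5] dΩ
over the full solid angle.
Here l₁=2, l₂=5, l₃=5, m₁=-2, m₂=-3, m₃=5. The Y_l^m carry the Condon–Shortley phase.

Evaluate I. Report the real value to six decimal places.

m-sum 0 ✓  L=12 even ✓  3≤5≤7 ✓
Π(2lᵢ+1) = 5×11×11 = 605
triangle coeff Δ(2,5,5) = 1/38610
Σ_t [0,2]: t=0:+1/2880 t=1:−1/576 t=2:+1/2880 = -1/960
(3j)²=10/429 [(2 5 5; 0 0 0)], sign=+1
Σ_t [2,2]: t=2:+1/161280 = 1/161280
(3j)²=1/143 [(2 5 5; -2 -3 5)], sign=+1
⇒ 4πI² = 50/507
I = (+1)√(50/507/(4π)) = 0.08858824

0.088588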